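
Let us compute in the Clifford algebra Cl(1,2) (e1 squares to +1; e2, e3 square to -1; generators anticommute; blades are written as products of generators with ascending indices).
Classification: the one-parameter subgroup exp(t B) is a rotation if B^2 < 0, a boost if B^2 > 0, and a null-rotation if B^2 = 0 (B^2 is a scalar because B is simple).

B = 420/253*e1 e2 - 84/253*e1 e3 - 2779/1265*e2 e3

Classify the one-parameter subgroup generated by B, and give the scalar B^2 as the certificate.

B^2 term by term: the squares give (420/253)^2*(e1 e2)^2 + (-84/253)^2*(e1 e3)^2 + (-2779/1265)^2*(e2 e3)^2 = 176400/64009*(+1) + 7056/64009*(+1) + 7722841/1600225*(-1) = -49/25 (each basis 2-blade squares to minus the product of its generators' squares); cross terms between blades sharing an index anticommute and cancel. So B^2 = -49/25.
Answer: rotation, certificate B^2 = -49/25. One invariant decides it: the square -49/25 survives every conjugation, and its sign is exactly the classification.


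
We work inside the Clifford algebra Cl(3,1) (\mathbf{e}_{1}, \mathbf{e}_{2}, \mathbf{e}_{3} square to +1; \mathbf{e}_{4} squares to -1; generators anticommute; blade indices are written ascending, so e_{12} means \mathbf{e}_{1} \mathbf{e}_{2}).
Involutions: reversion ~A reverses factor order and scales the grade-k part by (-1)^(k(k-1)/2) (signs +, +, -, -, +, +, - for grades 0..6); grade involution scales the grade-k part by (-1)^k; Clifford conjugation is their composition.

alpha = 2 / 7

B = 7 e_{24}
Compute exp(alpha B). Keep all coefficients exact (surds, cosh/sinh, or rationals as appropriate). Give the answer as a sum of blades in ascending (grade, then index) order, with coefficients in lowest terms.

B^2 = (7)^2*(e_{24})^2 = 49*(+1) = 49 (a basis 2-blade squares to minus the product of its generators' squares).
B^2 = 49 — hyperbolic case — the even/odd split gives cosh and sinh: l = 7, alpha*l = 2, so exp(alpha B) = cosh(2) + (sinh(2)/7)*B = \cosh{\left(2 \right)} + (\frac{\sinh{\left(2 \right)}}{7})*B.
Answer: \cosh{\left(2 \right)} + \sinh{\left(2 \right)} e_{24}


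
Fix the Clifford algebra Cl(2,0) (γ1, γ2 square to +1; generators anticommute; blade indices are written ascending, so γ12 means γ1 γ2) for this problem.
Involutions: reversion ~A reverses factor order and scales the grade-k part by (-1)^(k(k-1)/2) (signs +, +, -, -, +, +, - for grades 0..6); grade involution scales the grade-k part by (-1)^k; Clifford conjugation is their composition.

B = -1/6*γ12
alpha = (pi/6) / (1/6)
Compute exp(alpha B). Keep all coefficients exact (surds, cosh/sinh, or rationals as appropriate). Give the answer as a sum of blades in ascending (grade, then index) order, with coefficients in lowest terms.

B^2 = (-1/6)^2*(γ12)^2 = 1/36*(-1) = -1/36 (a basis 2-blade squares to minus the product of its generators' squares).
B^2 = -1/36 — circular case — the even/odd split gives cos and sin: l = 1/6, alpha*l = pi/6, so exp(alpha B) = cos(pi/6) + (sin(pi/6)/(1/6))*B = sqrt(3)/2 + (3)*B.
Answer: sqrt(3)/2 - 1/2*γ12


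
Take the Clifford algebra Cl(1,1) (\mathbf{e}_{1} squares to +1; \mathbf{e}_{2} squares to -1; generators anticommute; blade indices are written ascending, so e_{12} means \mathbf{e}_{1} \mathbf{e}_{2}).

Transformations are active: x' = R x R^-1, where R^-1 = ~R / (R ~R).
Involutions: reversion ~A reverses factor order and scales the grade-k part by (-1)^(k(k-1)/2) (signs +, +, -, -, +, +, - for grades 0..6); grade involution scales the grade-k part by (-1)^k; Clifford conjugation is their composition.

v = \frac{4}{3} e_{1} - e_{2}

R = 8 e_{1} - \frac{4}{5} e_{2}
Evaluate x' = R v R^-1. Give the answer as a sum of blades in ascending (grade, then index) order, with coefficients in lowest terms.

~R = 8 e_{1} - \frac{4}{5} e_{2}, and R ~R = \frac{1584}{25}, so R^-1 = ~R / (\frac{1584}{25}).
R v = \frac{148}{15} - \frac{104}{15} e_{12}
Answer: \frac{344}{297} e_{1} + \frac{223}{297} e_{2}


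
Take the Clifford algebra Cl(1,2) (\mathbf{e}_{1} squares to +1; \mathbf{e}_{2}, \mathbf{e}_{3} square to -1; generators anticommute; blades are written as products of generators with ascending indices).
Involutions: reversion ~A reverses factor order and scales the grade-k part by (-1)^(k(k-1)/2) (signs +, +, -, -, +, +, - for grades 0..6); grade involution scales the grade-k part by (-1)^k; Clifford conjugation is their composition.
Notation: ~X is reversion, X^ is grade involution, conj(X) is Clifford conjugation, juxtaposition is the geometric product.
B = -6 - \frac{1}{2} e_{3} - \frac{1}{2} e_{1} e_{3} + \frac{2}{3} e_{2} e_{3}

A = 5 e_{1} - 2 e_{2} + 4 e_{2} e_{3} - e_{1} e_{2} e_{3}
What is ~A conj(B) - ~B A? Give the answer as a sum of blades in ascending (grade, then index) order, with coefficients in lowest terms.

first term: -\frac{8}{3} - \frac{88}{3} e_{1} + \frac{27}{2} e_{2} + \frac{7}{6} e_{3} + \frac{3}{2} e_{1} e_{2} + \frac{5}{2} e_{1} e_{3} + 23 e_{2} e_{3} - \frac{25}{3} e_{1} e_{2} e_{3}
second term: \frac{8}{3} - \frac{92}{3} e_{1} + \frac{21}{2} e_{2} - \frac{7}{6} e_{3} + \frac{3}{2} e_{1} e_{2} + \frac{5}{2} e_{1} e_{3} - 25 e_{2} e_{3} + \frac{11}{3} e_{1} e_{2} e_{3}
Answer: -\frac{16}{3} + \frac{4}{3} e_{1} + 3 e_{2} + \frac{7}{3} e_{3} + 48 e_{2} e_{3} - 12 e_{1} e_{2} e_{3}


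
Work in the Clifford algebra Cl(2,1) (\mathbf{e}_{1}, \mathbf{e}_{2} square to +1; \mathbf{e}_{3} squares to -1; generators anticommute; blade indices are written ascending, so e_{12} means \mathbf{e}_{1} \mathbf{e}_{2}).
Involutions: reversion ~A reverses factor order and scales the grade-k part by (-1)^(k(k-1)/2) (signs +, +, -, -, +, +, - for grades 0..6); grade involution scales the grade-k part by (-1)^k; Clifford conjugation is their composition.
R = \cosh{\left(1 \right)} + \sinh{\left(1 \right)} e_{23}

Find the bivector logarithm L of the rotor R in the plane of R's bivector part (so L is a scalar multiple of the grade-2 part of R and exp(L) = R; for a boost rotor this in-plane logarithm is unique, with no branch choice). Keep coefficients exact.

The scalar part of R is \cosh{\left(1 \right)}, which fixes the rapidity magnitude through cosh (cosh is even, so it cannot fix the sign — the bivector part carries that); dividing the bivector part by sinh of the rapidity gives the plane, and L = rapidity * plane, where the joint sign ambiguity of (rapidity, plane) cancels in the product.
Concretely: cosh(rapidity) = \cosh{\left(1 \right)} gives rapidity = ±1, and since rapidity/sinh(rapidity) is even the sign is immaterial: L = (rapidity/sinh(rapidity)) * <R>_2 = (\frac{1}{\sinh{\left(1 \right)}}) * <R>_2.
Answer: e_{23}


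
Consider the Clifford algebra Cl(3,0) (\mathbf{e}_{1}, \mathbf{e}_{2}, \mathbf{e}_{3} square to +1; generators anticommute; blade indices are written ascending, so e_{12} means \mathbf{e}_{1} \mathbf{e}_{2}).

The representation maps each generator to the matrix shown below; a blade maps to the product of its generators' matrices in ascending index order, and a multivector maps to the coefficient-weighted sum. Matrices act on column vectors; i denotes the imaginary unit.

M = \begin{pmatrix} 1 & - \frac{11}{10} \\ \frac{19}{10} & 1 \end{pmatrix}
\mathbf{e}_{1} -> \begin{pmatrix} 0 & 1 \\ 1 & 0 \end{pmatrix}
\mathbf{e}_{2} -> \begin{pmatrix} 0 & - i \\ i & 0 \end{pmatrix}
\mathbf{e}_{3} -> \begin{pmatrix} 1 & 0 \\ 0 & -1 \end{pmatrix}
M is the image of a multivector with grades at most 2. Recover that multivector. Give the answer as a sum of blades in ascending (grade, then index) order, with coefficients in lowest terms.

Method: 1, rho(e_{1}), rho(e_{2}), rho(e_{3}) form a trace-orthogonal basis of the 2x2 complex matrices (tr(X Y) = 2 if X = Y, else 0), so M = m0*1 + m1*rho(e_{1}) + m2*rho(e_{2}) + m3*rho(e_{3}) with m0 = tr(M)/2 = 1, m1 = tr(M rho(e_{1}))/2 = \frac{2}{5}, m2 = tr(M rho(e_{2}))/2 = - \frac{3 i}{2}, m3 = tr(M rho(e_{3}))/2 = 0.
Multiplying table entries, the bivector images are rho(e_{12}) = i*rho(e_{3}), rho(e_{13}) = -i*rho(e_{2}), rho(e_{23}) = i*rho(e_{1}); with real blade coefficients the real parts of m0..m3 are the coefficients of 1, e_{1}, e_{2}, e_{3} and the imaginary parts give the bivectors (e_{23}: Im m1, e_{13}: -Im m2, e_{12}: Im m3).
Answer: 1 + \frac{2}{5} e_{1} + \frac{3}{2} e_{13}


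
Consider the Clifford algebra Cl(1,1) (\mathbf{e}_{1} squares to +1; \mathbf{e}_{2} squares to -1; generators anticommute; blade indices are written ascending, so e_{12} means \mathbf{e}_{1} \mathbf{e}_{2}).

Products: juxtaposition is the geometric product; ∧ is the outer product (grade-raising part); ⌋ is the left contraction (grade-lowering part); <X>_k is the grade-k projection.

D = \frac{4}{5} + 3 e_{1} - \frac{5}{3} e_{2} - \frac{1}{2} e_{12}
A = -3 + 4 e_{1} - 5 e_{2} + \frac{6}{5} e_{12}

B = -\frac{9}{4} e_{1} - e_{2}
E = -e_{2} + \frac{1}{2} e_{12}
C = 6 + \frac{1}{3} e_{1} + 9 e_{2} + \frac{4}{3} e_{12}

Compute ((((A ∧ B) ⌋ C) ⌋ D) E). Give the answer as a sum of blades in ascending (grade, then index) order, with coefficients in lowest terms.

step 1: \frac{27}{4} e_{1} + 3 e_{2} - \frac{61}{4} e_{12}
step 2: -\frac{541}{12} + 4 e_{1} + 9 e_{2}
step 3: -\frac{136}{15} - \frac{559}{4} e_{1} + \frac{2633}{36} e_{2} + \frac{541}{24} e_{12}
step 4: \frac{12155}{144} + \frac{532}{9} e_{1} - \frac{7297}{120} e_{2} + \frac{8113}{60} e_{12}
Answer: \frac{12155}{144} + \frac{532}{9} e_{1} - \frac{7297}{120} e_{2} + \frac{8113}{60} e_{12}


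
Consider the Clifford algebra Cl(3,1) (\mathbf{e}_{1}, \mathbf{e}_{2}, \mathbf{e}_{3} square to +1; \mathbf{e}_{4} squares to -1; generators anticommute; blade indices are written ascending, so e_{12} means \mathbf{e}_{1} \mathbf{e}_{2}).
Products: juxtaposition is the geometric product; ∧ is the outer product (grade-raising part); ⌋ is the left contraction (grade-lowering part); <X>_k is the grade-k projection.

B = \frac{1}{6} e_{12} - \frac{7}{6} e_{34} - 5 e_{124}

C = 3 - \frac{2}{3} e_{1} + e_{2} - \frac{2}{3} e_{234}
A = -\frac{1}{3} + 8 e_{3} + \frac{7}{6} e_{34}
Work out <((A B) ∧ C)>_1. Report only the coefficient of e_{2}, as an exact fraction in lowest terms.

step 1: -\frac{49}{36} - \frac{28}{3} e_{4} - \frac{1}{18} e_{12} + \frac{7}{18} e_{34} + \frac{43}{6} e_{123} + \frac{5}{3} e_{124} - \frac{1433}{36} e_{1234}
step 2: -\frac{49}{12} + \frac{49}{54} e_{1} - \frac{49}{36} e_{2} - 28 e_{4} - \frac{1}{6} e_{12} - \frac{56}{9} e_{14} + \frac{28}{3} e_{24} + \frac{7}{6} e_{34} + \frac{43}{2} e_{123} + 5 e_{124} - \frac{7}{27} e_{134} + \frac{35}{27} e_{234} - \frac{1433}{12} e_{1234}
step 3: \frac{49}{54} e_{1} - \frac{49}{36} e_{2} - 28 e_{4}
Answer: -\frac{49}{36}


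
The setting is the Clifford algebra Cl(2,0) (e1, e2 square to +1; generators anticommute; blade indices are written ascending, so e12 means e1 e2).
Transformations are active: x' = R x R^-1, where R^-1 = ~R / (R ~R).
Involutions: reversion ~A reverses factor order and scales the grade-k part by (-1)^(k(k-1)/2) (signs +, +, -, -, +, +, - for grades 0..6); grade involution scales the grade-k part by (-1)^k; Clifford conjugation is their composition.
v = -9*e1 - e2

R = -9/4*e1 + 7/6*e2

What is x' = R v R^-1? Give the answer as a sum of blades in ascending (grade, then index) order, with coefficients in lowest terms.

~R = -9/4*e1 + 7/6*e2, and R ~R = 925/144, so R^-1 = ~R / (925/144).
R v = 229/12 + 51/4*e12
Answer: -4041/925*e1 + 7337/925*e2


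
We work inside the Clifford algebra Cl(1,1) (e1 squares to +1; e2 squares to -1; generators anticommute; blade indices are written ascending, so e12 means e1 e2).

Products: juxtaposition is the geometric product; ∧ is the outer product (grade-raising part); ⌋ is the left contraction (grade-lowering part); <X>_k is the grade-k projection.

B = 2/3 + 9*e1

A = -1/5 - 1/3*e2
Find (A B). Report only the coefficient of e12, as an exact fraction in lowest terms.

step 1: -2/15 - 9/5*e1 - 2/9*e2 + 3*e12
Answer: 3


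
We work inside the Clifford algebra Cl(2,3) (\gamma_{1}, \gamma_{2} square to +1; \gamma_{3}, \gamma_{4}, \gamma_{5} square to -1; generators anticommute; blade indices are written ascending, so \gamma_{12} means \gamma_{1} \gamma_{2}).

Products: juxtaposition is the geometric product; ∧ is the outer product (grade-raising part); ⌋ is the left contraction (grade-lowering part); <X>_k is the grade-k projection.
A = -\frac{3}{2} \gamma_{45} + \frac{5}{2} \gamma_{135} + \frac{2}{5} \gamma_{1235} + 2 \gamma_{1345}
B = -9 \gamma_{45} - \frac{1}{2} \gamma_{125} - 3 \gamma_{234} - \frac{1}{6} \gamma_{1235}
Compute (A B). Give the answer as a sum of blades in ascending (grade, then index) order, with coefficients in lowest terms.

step 1: -\frac{407}{30} + \frac{5}{12} \gamma_{2} - \frac{1}{5} \gamma_{3} + 18 \gamma_{13} + \frac{5}{4} \gamma_{23} - \frac{1}{3} \gamma_{24} - \frac{3}{4} \gamma_{124} - 6 \gamma_{125} - \frac{45}{2} \gamma_{134} + \frac{6}{5} \gamma_{145} + \gamma_{234} + \frac{9}{2} \gamma_{235} - \frac{77}{20} \gamma_{1234} + \frac{15}{2} \gamma_{1245}
Answer: -\frac{407}{30} + \frac{5}{12} \gamma_{2} - \frac{1}{5} \gamma_{3} + 18 \gamma_{13} + \frac{5}{4} \gamma_{23} - \frac{1}{3} \gamma_{24} - \frac{3}{4} \gamma_{124} - 6 \gamma_{125} - \frac{45}{2} \gamma_{134} + \frac{6}{5} \gamma_{145} + \gamma_{234} + \frac{9}{2} \gamma_{235} - \frac{77}{20} \gamma_{1234} + \frac{15}{2} \gamma_{1245}


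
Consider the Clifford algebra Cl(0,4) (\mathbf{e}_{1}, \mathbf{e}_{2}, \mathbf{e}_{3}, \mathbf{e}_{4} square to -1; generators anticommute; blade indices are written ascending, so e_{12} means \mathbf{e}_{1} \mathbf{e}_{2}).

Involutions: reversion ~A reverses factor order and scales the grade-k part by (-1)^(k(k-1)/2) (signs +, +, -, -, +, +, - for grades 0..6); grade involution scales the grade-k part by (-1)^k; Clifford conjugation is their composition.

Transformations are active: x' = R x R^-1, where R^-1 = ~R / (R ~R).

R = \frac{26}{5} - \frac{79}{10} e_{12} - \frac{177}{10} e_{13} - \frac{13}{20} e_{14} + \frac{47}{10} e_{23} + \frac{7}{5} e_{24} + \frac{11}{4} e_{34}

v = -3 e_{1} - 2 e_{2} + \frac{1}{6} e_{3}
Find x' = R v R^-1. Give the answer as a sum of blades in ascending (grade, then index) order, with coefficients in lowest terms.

~R = \frac{26}{5} + \frac{79}{10} e_{12} + \frac{177}{10} e_{13} + \frac{13}{20} e_{14} - \frac{47}{10} e_{23} - \frac{7}{5} e_{24} - \frac{11}{4} e_{34}, and R ~R = \frac{17391}{40}, so R^-1 = ~R / (\frac{17391}{40}).
R v = -\frac{569}{20} e_{1} + \frac{751}{60} e_{2} + \frac{1337}{30} e_{3} - \frac{47}{120} e_{4} - \frac{3049}{60} e_{123} - \frac{11}{2} e_{124} - \frac{977}{120} e_{134} - \frac{86}{15} e_{234}
Answer: \frac{51337}{47430} e_{1} - \frac{5078}{2635} e_{2} + \frac{65422}{23715} e_{3} + \frac{17299}{23715} e_{4}


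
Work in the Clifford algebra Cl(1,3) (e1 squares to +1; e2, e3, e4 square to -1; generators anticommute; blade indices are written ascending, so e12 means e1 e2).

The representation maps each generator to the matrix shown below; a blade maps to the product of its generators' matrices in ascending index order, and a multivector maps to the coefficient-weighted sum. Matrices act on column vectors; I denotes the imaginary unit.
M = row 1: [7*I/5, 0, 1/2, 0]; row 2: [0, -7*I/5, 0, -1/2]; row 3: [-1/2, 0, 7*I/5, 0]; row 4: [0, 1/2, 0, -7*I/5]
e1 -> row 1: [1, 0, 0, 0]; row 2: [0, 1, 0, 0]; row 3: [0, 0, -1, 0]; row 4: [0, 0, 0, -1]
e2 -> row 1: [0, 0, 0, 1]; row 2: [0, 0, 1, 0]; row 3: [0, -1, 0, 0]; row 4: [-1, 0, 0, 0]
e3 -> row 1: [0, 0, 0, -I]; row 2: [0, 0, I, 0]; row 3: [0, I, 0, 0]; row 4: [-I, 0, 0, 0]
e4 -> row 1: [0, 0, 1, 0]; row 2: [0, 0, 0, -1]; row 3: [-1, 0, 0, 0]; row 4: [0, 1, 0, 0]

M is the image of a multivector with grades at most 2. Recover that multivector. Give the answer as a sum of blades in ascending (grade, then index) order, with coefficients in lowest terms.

Method: the blade images are trace-orthogonal — tr(rho(e_A) rho(e_B)^-1) = 4 if A = B and 0 otherwise — and rho(e_A)^-1 = (e_A)^2 * rho(e_A) with (e_A)^2 = +1 or -1, so the coefficient of e_A in the preimage is (e_A)^2 * tr(M rho(e_A))/4.
Nonzero projections over blades of grade <= 2: e4: (e4)^2 = -1, tr(M rho(e4)) = -2, coefficient 1/2; e23: (e23)^2 = -1, tr(M rho(e23)) = 28/5, coefficient -7/5. Every other blade of grade <= 2 projects to 0.
Answer: 1/2*e4 - 7/5*e23


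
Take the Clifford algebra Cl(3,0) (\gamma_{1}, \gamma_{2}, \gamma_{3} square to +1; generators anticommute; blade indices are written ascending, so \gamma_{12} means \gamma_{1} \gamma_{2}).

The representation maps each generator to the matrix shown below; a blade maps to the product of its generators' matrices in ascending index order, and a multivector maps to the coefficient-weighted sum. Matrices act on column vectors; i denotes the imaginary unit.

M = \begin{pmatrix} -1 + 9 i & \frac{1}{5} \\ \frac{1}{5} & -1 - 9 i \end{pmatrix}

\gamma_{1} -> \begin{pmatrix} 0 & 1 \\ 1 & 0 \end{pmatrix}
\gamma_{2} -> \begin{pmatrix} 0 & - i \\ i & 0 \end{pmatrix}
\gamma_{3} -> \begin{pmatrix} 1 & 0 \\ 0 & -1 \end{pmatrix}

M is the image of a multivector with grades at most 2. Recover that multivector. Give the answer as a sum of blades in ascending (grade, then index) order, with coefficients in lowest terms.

Method: 1, rho(\gamma_{1}), rho(\gamma_{2}), rho(\gamma_{3}) form a trace-orthogonal basis of the 2x2 complex matrices (tr(X Y) = 2 if X = Y, else 0), so M = m0*1 + m1*rho(\gamma_{1}) + m2*rho(\gamma_{2}) + m3*rho(\gamma_{3}) with m0 = tr(M)/2 = -1, m1 = tr(M rho(\gamma_{1}))/2 = \frac{1}{5}, m2 = tr(M rho(\gamma_{2}))/2 = 0, m3 = tr(M rho(\gamma_{3}))/2 = 9 i.
Multiplying table entries, the bivector images are rho(\gamma_{12}) = i*rho(\gamma_{3}), rho(\gamma_{13}) = -i*rho(\gamma_{2}), rho(\gamma_{23}) = i*rho(\gamma_{1}); with real blade coefficients the real parts of m0..m3 are the coefficients of 1, \gamma_{1}, \gamma_{2}, \gamma_{3} and the imaginary parts give the bivectors (\gamma_{23}: Im m1, \gamma_{13}: -Im m2, \gamma_{12}: Im m3).
Answer: -1 + \frac{1}{5} \gamma_{1} + 9 \gamma_{12}


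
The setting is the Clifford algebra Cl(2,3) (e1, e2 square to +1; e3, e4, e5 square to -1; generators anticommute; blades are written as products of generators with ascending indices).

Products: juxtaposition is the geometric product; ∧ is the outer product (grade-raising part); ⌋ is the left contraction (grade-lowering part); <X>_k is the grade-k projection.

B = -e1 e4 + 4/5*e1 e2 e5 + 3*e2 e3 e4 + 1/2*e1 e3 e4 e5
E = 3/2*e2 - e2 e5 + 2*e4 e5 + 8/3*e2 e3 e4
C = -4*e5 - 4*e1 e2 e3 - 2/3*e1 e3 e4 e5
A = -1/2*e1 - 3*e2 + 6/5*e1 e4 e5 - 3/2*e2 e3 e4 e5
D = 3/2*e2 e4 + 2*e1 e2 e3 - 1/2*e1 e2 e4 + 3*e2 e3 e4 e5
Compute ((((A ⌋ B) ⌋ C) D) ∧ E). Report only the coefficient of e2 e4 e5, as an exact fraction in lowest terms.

step 1: -3/5*e3 + 1/2*e4 + 12/5*e1 e5 - 2/5*e2 e5 - 9*e3 e4 - 1/4*e3 e4 e5
step 2: -1/6*e1 - 12/5*e1 e2 - 6*e1 e5 - 8/5*e3 e4 + 1/3*e1 e3 e5 + 2/5*e1 e4 e5
step 3: 24/5*e3 - 6/5*e4 - 18/5*e1 e4 + 31/15*e2 e3 + 1/12*e2 e4 + 79/15*e2 e5 - 2*e1 e2 e3 - 49/20*e1 e2 e4 + 3/5*e1 e2 e5 + 12*e2 e3 e5 - 3*e2 e4 e5 - 18*e1 e2 e3 e4 - 9*e1 e2 e4 e5 - 36/5*e1 e3 e4 e5 + 29/30*e2 e3 e4 e5 - e1 e2 e3 e4 e5
step 4: -36/5*e2 e3 + 9/5*e2 e4 + 27/5*e1 e2 e4 + 24/5*e2 e3 e5 - 6/5*e2 e4 e5 + 48/5*e3 e4 e5 - 18/5*e1 e2 e4 e5 + 62/15*e2 e3 e4 e5 + 34/5*e1 e2 e3 e4 e5
Answer: -6/5


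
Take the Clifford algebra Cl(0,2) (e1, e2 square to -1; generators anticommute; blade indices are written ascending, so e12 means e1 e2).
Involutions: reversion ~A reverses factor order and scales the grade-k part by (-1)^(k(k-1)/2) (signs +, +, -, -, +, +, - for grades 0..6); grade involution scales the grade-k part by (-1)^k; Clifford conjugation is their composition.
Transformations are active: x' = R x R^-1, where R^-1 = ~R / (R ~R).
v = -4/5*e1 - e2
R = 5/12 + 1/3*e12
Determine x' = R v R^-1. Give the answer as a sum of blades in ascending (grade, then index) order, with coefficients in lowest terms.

~R = 5/12 - 1/3*e12, and R ~R = 41/144, so R^-1 = ~R / (41/144).
R v = -41/60*e2
Answer: 4/5*e1 - e2


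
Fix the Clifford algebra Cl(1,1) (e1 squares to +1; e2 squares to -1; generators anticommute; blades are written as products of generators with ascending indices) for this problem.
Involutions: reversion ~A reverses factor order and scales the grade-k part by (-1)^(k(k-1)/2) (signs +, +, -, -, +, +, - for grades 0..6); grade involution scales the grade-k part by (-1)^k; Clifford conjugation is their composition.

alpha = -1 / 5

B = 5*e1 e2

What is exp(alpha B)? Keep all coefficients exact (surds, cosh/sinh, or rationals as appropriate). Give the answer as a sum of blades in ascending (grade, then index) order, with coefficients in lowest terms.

B^2 = (5)^2*(e1 e2)^2 = 25*(+1) = 25 (a basis 2-blade squares to minus the product of its generators' squares).
B^2 = 25 — B^2 > 0, so the exponential closes hyperbolically: l = 5, alpha*l = -1, so exp(alpha B) = cosh(-1) + (sinh(-1)/5)*B = cosh(1) + (-sinh(1)/5)*B.
Answer: cosh(1) - sinh(1)*e1 e2


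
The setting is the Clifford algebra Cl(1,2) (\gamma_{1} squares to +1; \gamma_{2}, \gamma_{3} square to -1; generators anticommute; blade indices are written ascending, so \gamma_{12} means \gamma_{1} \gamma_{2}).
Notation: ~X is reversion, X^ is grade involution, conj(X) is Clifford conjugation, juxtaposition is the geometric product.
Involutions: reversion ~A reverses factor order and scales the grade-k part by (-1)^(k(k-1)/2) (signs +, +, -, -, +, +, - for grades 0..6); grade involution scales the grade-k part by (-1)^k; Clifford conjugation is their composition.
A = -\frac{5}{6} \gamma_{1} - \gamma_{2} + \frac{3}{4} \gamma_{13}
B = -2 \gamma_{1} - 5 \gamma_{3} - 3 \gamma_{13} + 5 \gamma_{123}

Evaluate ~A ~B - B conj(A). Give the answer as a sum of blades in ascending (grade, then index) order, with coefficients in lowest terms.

first term: -\frac{7}{12} - \frac{15}{4} \gamma_{1} - \frac{15}{4} \gamma_{2} - 4 \gamma_{3} - 2 \gamma_{12} + \frac{55}{6} \gamma_{13} + \frac{55}{6} \gamma_{23} + 3 \gamma_{123}
second term: \frac{7}{12} + \frac{15}{4} \gamma_{1} + \frac{15}{4} \gamma_{2} + 4 \gamma_{3} - 2 \gamma_{12} + \frac{55}{6} \gamma_{13} + \frac{55}{6} \gamma_{23} + 3 \gamma_{123}
Answer: -\frac{7}{6} - \frac{15}{2} \gamma_{1} - \frac{15}{2} \gamma_{2} - 8 \gamma_{3}


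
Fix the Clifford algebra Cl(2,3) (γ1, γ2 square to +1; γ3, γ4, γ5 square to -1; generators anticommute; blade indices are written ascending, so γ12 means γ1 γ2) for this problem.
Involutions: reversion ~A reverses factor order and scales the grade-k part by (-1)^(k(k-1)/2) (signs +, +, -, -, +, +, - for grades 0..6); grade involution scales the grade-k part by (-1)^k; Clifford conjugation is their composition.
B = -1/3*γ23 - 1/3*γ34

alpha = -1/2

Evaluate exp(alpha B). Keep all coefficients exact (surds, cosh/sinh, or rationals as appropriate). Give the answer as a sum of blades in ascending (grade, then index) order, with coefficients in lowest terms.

B^2 term by term: the squares give (-1/3)^2*(γ23)^2 + (-1/3)^2*(γ34)^2 = 1/9*(+1) + 1/9*(-1) = 0 (each basis 2-blade squares to minus the product of its generators' squares); cross terms between blades sharing an index anticommute and cancel. So B^2 = 0.
B^2 = 0, so the series truncates immediately: exp(alpha B) = 1 + alpha B (parabolic case).
Answer: 1 + 1/6*γ23 + 1/6*γ34


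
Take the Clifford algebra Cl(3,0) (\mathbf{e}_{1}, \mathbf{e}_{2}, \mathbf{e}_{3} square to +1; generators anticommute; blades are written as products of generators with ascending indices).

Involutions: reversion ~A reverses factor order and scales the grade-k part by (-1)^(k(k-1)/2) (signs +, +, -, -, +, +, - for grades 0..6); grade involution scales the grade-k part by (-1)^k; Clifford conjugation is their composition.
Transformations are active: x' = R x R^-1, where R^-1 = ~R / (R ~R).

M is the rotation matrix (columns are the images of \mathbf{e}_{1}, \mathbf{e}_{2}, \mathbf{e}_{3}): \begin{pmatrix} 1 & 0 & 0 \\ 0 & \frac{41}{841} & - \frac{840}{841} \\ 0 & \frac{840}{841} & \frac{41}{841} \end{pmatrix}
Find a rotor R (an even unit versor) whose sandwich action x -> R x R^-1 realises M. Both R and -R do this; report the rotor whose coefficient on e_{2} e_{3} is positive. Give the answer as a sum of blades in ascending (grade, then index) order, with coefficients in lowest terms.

Method: write R = a + b12*e_{1} e_{2} + b13*e_{1} e_{3} + b23*e_{2} e_{3} with a^2 + b12^2 + b13^2 + b23^2 = 1 (so R^-1 = ~R). Expanding the columns R e_j ~R gives tr M = 4a^2 - 1 and, from the antisymmetric part, M21 - M12 = -4a*b12, M13 - M31 = 4a*b13, M32 - M23 = -4a*b23.
Here tr M = \frac{923}{841}, so a^2 = (1 + tr M)/4 = \frac{441}{841} and a = ±\frac{21}{29}. Taking a = \frac{21}{29}: M21 - M12 = 0, M13 - M31 = 0, M32 - M23 = \frac{1680}{841}, giving b12 = 0, b13 = 0, b23 = -\frac{20}{29}, i.e. R = \frac{21}{29} - \frac{20}{29} e_{2} e_{3}.
Its e_{2} e_{3} coefficient is negative, so report the other preimage -R.
Answer: -\frac{21}{29} + \frac{20}{29} e_{2} e_{3}. Why the constraint matters: R and -R act identically through the sandwich — M has trace \frac{923}{841} either way — so only the sign condition on e_{2} e_{3} picks one of the two preimages.


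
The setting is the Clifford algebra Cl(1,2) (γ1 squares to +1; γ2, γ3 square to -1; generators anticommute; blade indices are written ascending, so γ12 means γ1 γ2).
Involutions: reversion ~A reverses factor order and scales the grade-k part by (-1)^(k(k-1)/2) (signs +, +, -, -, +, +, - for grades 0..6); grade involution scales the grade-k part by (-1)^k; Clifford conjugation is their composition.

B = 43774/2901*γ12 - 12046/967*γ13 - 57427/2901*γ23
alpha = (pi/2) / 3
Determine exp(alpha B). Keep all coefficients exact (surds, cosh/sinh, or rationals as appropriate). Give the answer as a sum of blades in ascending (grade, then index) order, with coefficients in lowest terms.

B^2 term by term: the squares give (43774/2901)^2*(γ12)^2 + (-12046/967)^2*(γ13)^2 + (-57427/2901)^2*(γ23)^2 = 1916163076/8415801*(+1) + 145106116/935089*(+1) + 3297860329/8415801*(-1) = -9 (each basis 2-blade squares to minus the product of its generators' squares); cross terms between blades sharing an index anticommute and cancel. So B^2 = -9.
B^2 = -9 — circular case — the even/odd split gives cos and sin: l = 3, alpha*l = pi/2, so exp(alpha B) = cos(pi/2) + (sin(pi/2)/3)*B = 0 + (1/3)*B.
Answer: 43774/8703*γ12 - 12046/2901*γ13 - 57427/8703*γ23


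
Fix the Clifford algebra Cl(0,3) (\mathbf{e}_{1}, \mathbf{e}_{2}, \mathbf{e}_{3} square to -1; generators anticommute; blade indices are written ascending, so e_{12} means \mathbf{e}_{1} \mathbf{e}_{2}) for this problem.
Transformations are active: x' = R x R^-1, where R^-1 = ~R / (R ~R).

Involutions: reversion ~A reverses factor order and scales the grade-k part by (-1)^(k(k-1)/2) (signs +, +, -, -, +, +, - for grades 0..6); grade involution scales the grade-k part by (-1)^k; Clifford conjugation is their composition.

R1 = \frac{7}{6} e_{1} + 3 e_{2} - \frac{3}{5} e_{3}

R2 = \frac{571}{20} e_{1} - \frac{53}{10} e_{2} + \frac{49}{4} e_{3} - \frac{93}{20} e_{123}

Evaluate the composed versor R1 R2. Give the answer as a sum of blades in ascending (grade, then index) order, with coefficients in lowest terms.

Distribute over the terms of R1 (each basis-blade product reordered to ascending indices, repeated generators contracted through their squares):
(\frac{7}{6} e_{1}) R2 = -\frac{3997}{120} - \frac{371}{60} e_{12} + \frac{343}{24} e_{13} + \frac{217}{40} e_{23}
(3 e_{2}) R2 = \frac{159}{10} - \frac{1713}{20} e_{12} - \frac{279}{20} e_{13} + \frac{147}{4} e_{23}
(-\frac{3}{5} e_{3}) R2 = \frac{147}{20} - \frac{279}{100} e_{12} + \frac{1713}{100} e_{13} - \frac{159}{50} e_{23}
Summing the partial products and collecting blades:
Answer: -\frac{1207}{120} - \frac{28387}{300} e_{12} + \frac{10483}{600} e_{13} + \frac{7799}{200} e_{23}


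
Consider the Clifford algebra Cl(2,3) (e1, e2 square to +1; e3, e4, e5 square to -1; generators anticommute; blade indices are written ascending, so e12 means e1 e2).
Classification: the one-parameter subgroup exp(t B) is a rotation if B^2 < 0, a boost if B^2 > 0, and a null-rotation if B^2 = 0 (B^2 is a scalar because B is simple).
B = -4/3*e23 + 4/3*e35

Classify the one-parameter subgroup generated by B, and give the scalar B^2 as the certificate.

B^2 term by term: the squares give (-4/3)^2*(e23)^2 + (4/3)^2*(e35)^2 = 16/9*(+1) + 16/9*(-1) = 0 (each basis 2-blade squares to minus the product of its generators' squares); cross terms between blades sharing an index anticommute and cancel. So B^2 = 0.
Answer: null-rotation, certificate B^2 = 0. The class reads off the invariant scalar 0 directly.


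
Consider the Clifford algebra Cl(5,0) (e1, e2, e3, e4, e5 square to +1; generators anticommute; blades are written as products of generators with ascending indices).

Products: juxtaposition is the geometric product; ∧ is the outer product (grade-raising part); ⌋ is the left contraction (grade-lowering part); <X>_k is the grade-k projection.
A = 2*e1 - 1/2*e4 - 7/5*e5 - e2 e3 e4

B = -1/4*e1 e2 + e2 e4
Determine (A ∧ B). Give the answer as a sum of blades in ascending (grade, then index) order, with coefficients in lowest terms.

step 1: 17/8*e1 e2 e4 + 7/20*e1 e2 e5 - 7/5*e2 e4 e5
Answer: 17/8*e1 e2 e4 + 7/20*e1 e2 e5 - 7/5*e2 e4 e5


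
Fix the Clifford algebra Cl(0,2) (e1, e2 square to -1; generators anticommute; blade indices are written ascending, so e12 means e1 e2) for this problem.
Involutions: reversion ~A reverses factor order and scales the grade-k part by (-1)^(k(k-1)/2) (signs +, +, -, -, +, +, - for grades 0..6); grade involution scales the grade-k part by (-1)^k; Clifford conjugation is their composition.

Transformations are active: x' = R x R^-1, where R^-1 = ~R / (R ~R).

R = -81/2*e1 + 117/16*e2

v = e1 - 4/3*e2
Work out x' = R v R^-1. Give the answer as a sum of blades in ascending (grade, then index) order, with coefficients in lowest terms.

~R = -81/2*e1 + 117/16*e2, and R ~R = -433593/256, so R^-1 = ~R / (-433593/256).
R v = 201/4 + 747/16*e12
Answer: 7511/5353*e1 + 14444/16059*e2


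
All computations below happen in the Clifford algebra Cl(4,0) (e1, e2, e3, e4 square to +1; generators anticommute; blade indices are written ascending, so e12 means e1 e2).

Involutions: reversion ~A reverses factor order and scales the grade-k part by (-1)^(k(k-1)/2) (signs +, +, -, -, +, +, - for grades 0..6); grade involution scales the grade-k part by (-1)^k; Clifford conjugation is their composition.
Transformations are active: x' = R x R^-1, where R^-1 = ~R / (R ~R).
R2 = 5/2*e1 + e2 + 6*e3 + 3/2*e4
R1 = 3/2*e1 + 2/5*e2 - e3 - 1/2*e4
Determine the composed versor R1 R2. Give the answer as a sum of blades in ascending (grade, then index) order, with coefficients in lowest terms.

Distribute over the terms of R1 (each basis-blade product reordered to ascending indices, repeated generators contracted through their squares):
(3/2*e1) R2 = 15/4 + 3/2*e12 + 9*e13 + 9/4*e14
(2/5*e2) R2 = 2/5 - e12 + 12/5*e23 + 3/5*e24
(-e3) R2 = -6 + 5/2*e13 + e23 - 3/2*e34
(-1/2*e4) R2 = -3/4 + 5/4*e14 + 1/2*e24 + 3*e34
Summing the partial products and collecting blades:
Answer: -13/5 + 1/2*e12 + 23/2*e13 + 7/2*e14 + 17/5*e23 + 11/10*e24 + 3/2*e34


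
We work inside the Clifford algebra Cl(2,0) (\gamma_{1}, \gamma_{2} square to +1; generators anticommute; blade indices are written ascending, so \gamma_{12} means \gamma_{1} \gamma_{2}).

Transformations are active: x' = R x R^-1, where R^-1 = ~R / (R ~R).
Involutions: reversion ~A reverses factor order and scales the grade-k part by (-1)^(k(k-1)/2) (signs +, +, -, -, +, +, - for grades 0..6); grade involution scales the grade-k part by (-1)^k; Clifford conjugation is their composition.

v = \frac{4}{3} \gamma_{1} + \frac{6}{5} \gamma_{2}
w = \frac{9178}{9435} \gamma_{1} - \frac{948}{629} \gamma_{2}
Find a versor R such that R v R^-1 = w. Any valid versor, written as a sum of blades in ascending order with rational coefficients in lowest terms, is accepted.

R = v + w = \frac{21758}{9435} \gamma_{1} - \frac{966}{3145} \gamma_{2} works: the equal norms (\frac{724}{225}) guarantee its sandwich swaps v into w.
Answer: \frac{21758}{9435} \gamma_{1} - \frac{966}{3145} \gamma_{2}


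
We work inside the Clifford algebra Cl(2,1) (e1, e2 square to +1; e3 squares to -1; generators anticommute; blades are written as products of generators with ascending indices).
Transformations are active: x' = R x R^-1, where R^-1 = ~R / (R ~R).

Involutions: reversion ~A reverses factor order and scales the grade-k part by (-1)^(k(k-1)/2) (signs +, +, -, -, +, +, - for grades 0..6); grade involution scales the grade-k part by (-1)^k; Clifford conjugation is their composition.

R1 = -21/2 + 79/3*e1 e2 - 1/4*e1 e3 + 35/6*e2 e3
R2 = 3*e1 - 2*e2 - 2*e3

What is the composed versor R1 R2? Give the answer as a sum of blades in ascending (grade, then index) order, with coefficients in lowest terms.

Distribute over the terms of R2 (each basis-blade product reordered to ascending indices, repeated generators contracted through their squares):
R1 (3*e1) = -63/2*e1 - 79*e2 + 3/4*e3 + 35/2*e1 e2 e3
R1 (-2*e2) = -158/3*e1 + 21*e2 + 35/3*e3 - 1/2*e1 e2 e3
R1 (-2*e3) = -1/2*e1 + 35/3*e2 + 21*e3 - 158/3*e1 e2 e3
Summing the partial products and collecting blades:
Answer: -254/3*e1 - 139/3*e2 + 401/12*e3 - 107/3*e1 e2 e3


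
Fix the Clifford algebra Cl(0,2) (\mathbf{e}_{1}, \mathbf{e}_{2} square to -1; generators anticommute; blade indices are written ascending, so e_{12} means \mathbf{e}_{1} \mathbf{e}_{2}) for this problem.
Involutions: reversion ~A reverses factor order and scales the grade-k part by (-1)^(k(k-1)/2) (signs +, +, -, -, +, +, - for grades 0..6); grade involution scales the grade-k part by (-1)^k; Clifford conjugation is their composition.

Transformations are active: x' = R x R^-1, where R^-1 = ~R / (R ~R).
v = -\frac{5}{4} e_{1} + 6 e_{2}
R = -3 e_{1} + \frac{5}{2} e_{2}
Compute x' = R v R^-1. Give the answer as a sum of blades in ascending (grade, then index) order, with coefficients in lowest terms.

~R = -3 e_{1} + \frac{5}{2} e_{2}, and R ~R = -\frac{61}{4}, so R^-1 = ~R / (-\frac{61}{4}).
R v = -\frac{75}{4} - \frac{119}{8} e_{12}
Answer: -\frac{1495}{244} e_{1} + \frac{9}{61} e_{2}


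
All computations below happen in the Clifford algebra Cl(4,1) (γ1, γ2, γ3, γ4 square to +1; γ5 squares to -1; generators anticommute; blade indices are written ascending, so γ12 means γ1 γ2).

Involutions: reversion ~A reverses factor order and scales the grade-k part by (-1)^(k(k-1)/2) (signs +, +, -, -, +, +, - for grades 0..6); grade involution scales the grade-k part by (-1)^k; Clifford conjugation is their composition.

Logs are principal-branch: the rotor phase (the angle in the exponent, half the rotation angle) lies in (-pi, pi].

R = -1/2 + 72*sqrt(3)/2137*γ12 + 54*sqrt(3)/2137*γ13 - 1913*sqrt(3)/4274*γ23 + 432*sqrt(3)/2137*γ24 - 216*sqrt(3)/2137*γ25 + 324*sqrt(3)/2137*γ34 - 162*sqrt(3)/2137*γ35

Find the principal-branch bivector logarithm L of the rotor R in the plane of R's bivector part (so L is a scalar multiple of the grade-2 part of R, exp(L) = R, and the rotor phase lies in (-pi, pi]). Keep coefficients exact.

The scalar part of R is -1/2, so the principal-branch rotor phase is pinned; divide the bivector part by its sine to get the unit plane — L is the phase times that plane.
Concretely: cos(phase) = -1/2 gives phase = ±2*pi/3, and since phase/sin(phase) is even the sign is immaterial: L = (phase/sin(phase)) * <R>_2 = (4*sqrt(3)*pi/9) * <R>_2.
Answer: 96*pi/2137*γ12 + 72*pi/2137*γ13 - 3826*pi/6411*γ23 + 576*pi/2137*γ24 - 288*pi/2137*γ25 + 432*pi/2137*γ34 - 216*pi/2137*γ35


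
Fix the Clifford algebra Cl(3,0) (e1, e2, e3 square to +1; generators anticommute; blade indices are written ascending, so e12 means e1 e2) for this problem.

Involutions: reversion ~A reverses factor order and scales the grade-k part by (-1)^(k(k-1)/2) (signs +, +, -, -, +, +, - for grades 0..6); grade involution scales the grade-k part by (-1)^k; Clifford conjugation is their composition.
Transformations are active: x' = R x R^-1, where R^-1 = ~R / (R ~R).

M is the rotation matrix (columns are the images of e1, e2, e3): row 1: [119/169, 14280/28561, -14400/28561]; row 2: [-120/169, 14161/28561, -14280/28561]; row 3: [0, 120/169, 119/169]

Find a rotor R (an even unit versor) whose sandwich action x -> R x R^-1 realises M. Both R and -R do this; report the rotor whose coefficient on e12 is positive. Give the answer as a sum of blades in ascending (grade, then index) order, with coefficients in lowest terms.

Method: write R = a + b12*e12 + b13*e13 + b23*e23 with a^2 + b12^2 + b13^2 + b23^2 = 1 (so R^-1 = ~R). Expanding the columns R e_j ~R gives tr M = 4a^2 - 1 and, from the antisymmetric part, M21 - M12 = -4a*b12, M13 - M31 = 4a*b13, M32 - M23 = -4a*b23.
Here tr M = 54383/28561, so a^2 = (1 + tr M)/4 = 20736/28561 and a = ±144/169. Taking a = 144/169: M21 - M12 = -34560/28561, M13 - M31 = -14400/28561, M32 - M23 = 34560/28561, giving b12 = 60/169, b13 = -25/169, b23 = -60/169, i.e. R = 144/169 + 60/169*e12 - 25/169*e13 - 60/169*e23.
Its e12 coefficient is already positive.
Answer: 144/169 + 60/169*e12 - 25/169*e13 - 60/169*e23. Why the constraint matters: R and -R act identically through the sandwich — M has trace 54383/28561 either way — so only the sign condition on e12 picks one of the two preimages.


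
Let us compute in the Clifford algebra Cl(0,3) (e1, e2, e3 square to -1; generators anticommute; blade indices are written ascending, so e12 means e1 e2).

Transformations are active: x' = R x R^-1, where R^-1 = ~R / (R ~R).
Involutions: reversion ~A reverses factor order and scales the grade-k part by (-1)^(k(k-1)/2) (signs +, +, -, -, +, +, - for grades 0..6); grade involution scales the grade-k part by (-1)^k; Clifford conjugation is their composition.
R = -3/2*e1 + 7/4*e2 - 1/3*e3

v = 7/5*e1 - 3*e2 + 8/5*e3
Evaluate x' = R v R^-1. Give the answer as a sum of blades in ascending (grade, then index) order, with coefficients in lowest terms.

~R = -3/2*e1 + 7/4*e2 - 1/3*e3, and R ~R = -781/144, so R^-1 = ~R / (-781/144).
R v = 473/60 + 41/20*e12 - 29/15*e13 + 9/5*e23
Answer: 1051/355*e1 - 741/355*e2 - 224/355*e3


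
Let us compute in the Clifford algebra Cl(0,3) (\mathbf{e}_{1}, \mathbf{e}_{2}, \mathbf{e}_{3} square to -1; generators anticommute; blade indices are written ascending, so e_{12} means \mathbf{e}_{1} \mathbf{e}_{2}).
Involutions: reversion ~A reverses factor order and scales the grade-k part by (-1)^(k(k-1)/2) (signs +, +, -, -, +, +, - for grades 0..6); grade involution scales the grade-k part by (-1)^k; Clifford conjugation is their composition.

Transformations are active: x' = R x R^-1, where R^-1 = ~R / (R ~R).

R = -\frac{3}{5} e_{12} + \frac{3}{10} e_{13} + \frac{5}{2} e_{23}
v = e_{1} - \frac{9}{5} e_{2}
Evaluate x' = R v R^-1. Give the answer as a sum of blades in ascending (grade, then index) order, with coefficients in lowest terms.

~R = \frac{3}{5} e_{12} - \frac{3}{10} e_{13} - \frac{5}{2} e_{23}, and R ~R = \frac{67}{10}, so R^-1 = ~R / (\frac{67}{10}).
R v = -\frac{27}{25} e_{1} - \frac{3}{5} e_{2} - \frac{21}{5} e_{3} + \frac{76}{25} e_{123}
Answer: \frac{85}{67} e_{1} + \frac{2559}{1675} e_{2} - \frac{912}{1675} e_{3}


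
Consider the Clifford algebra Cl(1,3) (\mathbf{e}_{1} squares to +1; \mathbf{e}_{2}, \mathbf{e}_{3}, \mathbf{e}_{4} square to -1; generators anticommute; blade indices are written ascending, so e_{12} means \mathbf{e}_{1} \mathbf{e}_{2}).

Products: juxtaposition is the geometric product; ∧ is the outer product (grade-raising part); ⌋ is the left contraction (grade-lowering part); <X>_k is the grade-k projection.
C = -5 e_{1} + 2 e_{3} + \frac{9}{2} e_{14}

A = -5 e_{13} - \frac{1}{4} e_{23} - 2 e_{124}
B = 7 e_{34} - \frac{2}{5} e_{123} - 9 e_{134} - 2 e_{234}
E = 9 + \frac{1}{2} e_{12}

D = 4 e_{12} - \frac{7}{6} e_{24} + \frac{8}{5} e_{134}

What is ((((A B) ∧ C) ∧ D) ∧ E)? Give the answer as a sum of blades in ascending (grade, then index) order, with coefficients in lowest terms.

step 1: -\frac{1}{10} e_{1} - 2 e_{2} + \frac{89}{2} e_{4} + 4 e_{13} + 35 e_{14} + 18 e_{23} + \frac{7}{4} e_{24} - \frac{4}{5} e_{34} - 14 e_{123} + \frac{31}{4} e_{124}
step 2: -10 e_{12} - \frac{1}{5} e_{13} + \frac{445}{2} e_{14} - 4 e_{23} - 89 e_{34} - 90 e_{123} + \frac{1}{4} e_{124} - 66 e_{134} - \frac{7}{2} e_{234} + \frac{131}{2} e_{1234}
step 3: -\frac{10687}{30} e_{1234}
step 4: -\frac{32061}{10} e_{1234}
Answer: -\frac{32061}{10} e_{1234}
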